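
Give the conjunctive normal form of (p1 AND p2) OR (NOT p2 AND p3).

(p1 AND p2) OR (NOT p2 AND p3)
= (p1 OR NOT p2) AND (p1 OR p3) AND (p2 OR NOT p2) AND (p2 OR p3)   [distribute OR over AND]
= (p1 OR NOT p2) AND (p1 OR p3) AND (p2 OR p3)   [simplify]

(p1 OR NOT p2) AND (p1 OR p3) AND (p2 OR p3)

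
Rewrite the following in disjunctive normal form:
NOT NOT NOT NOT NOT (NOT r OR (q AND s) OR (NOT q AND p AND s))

NOT NOT NOT NOT NOT (NOT r OR (q AND s) OR (NOT q AND p AND s))
= NOT NOT NOT (NOT r OR (q AND s) OR (NOT q AND p AND s))   [double negation]
= NOT (NOT r OR (q AND s) OR (NOT q AND p AND s))   [double negation]
= NOT NOT r AND NOT (q AND s) AND NOT (NOT q AND p AND s)   [De Morgan]
= r AND NOT (q AND s) AND NOT (NOT q AND p AND s)   [double negation]
= r AND (NOT q OR NOT s) AND NOT (NOT q AND p AND s)   [De Morgan]
= r AND (NOT q OR NOT s) AND (NOT NOT q OR NOT p OR NOT s)   [De Morgan]
= r AND (NOT q OR NOT s) AND (q OR NOT p OR NOT s)   [double negation]
= (r AND NOT q AND q) OR (r AND NOT q AND NOT p) OR (r AND NOT q AND NOT s) OR (r AND NOT s AND q) OR (r AND NOT s AND NOT p) OR (r AND NOT s AND NOT s)   [distribute AND over OR]
= (r AND NOT q AND NOT p) OR (r AND NOT s)   [simplify]

(r AND NOT q AND NOT p) OR (r AND NOT s)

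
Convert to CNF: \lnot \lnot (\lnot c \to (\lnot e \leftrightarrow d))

(c \lor e \lor d) \land (c \lor \lnot d \lor \lnot e)

\lnot \lnot (\lnot c \to (\lnot e \leftrightarrow d))
= \lnot \lnot (\lnot \lnot c \lor (\lnot e \leftrightarrow d))   [eliminate \to]
= \lnot \lnot (\lnot \lnot c \lor (\lnot e \to d) \land (d \to \lnot e))   [eliminate \leftrightarrow]
= \lnot \lnot (\lnot \lnot c \lor (\lnot \lnot e \lor d) \land (d \to \lnot e))   [eliminate \to]
= \lnot \lnot (\lnot \lnot c \lor (\lnot \lnot e \lor d) \land (\lnot d \lor \lnot e))   [eliminate \to]
= \lnot \lnot c \lor (\lnot \lnot e \lor d) \land (\lnot d \lor \lnot e)   [double negation]
= c \lor (\lnot \lnot e \lor d) \land (\lnot d \lor \lnot e)   [double negation]
= c \lor (e \lor d) \land (\lnot d \lor \lnot e)   [double negation]
= (c \lor e \lor d) \land (c \lor \lnot d \lor \lnot e)   [distribute \lor over \land]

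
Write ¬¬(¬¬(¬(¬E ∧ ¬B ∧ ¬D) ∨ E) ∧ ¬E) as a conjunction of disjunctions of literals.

(E ∨ B ∨ D) ∧ ¬E

¬¬(¬¬(¬(¬E ∧ ¬B ∧ ¬D) ∨ E) ∧ ¬E)
≡ ¬¬(¬(¬E ∧ ¬B ∧ ¬D) ∨ E) ∧ ¬E   (double negation)
≡ (¬(¬E ∧ ¬B ∧ ¬D) ∨ E) ∧ ¬E   (double negation)
≡ (¬¬E ∨ ¬¬B ∨ ¬¬D ∨ E) ∧ ¬E   (De Morgan)
≡ (E ∨ ¬¬B ∨ ¬¬D ∨ E) ∧ ¬E   (double negation)
≡ (E ∨ B ∨ ¬¬D ∨ E) ∧ ¬E   (double negation)
≡ (E ∨ B ∨ D ∨ E) ∧ ¬E   (double negation)
≡ (E ∨ B ∨ D) ∧ ¬E   (simplify)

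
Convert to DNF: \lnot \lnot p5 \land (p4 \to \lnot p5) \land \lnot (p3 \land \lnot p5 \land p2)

\lnot \lnot p5 \land (p4 \to \lnot p5) \land \lnot (p3 \land \lnot p5 \land p2)
≡ \lnot \lnot p5 \land (\lnot p4 \lor \lnot p5) \land \lnot (p3 \land \lnot p5 \land p2)   (eliminate \to)
≡ p5 \land (\lnot p4 \lor \lnot p5) \land \lnot (p3 \land \lnot p5 \land p2)   (double negation)
≡ p5 \land (\lnot p4 \lor \lnot p5) \land (\lnot p3 \lor \lnot \lnot p5 \lor \lnot p2)   (De Morgan)
≡ p5 \land (\lnot p4 \lor \lnot p5) \land (\lnot p3 \lor p5 \lor \lnot p2)   (double negation)
≡ (p5 \land \lnot p4 \land \lnot p3) \lor (p5 \land \lnot p4 \land p5) \lor (p5 \land \lnot p4 \land \lnot p2) \lor (p5 \land \lnot p5 \land \lnot p3) \lor (p5 \land \lnot p5 \land p5) \lor (p5 \land \lnot p5 \land \lnot p2)   (distribute \land over \lor)
≡ p5 \land \lnot p4   (simplify)

p5 \land \lnot p4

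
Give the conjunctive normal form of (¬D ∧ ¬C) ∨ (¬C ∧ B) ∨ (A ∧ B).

(¬D ∧ ¬C) ∨ (¬C ∧ B) ∨ (A ∧ B)
≡ (¬D ∨ ¬C ∨ A) ∧ (¬D ∨ ¬C ∨ B) ∧ (¬D ∨ B ∨ A) ∧ (¬D ∨ B ∨ B) ∧ (¬C ∨ ¬C ∨ A) ∧ (¬C ∨ ¬C ∨ B) ∧ (¬C ∨ B ∨ A) ∧ (¬C ∨ B ∨ B)   — distribute ∨ over ∧
≡ (¬D ∨ B) ∧ (¬C ∨ A) ∧ (¬C ∨ B)   — simplify

(¬D ∨ B) ∧ (¬C ∨ A) ∧ (¬C ∨ B)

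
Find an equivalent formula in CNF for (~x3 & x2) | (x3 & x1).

(~x3 | x1) & (x2 | x3) & (x2 | x1)

(~x3 & x2) | (x3 & x1)
= (~x3 | x3) & (~x3 | x1) & (x2 | x3) & (x2 | x1)   [distribute | over &]
= (~x3 | x1) & (x2 | x3) & (x2 | x1)   [simplify]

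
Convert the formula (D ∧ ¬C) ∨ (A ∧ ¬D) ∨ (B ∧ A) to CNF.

(D ∧ ¬C) ∨ (A ∧ ¬D) ∨ (B ∧ A)
≡ (D ∨ A ∨ B) ∧ (D ∨ A ∨ A) ∧ (D ∨ ¬D ∨ B) ∧ (D ∨ ¬D ∨ A) ∧ (¬C ∨ A ∨ B) ∧ (¬C ∨ A ∨ A) ∧ (¬C ∨ ¬D ∨ B) ∧ (¬C ∨ ¬D ∨ A)   — distribute ∨ over ∧
≡ (D ∨ A) ∧ (¬C ∨ A) ∧ (¬C ∨ ¬D ∨ B)   — simplify

(D ∨ A) ∧ (¬C ∨ A) ∧ (¬C ∨ ¬D ∨ B)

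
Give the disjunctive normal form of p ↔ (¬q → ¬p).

p ↔ (¬q → ¬p)
≡ (p → (¬q → ¬p)) ∧ ((¬q → ¬p) → p)   [eliminate ↔]
≡ (¬p ∨ (¬q → ¬p)) ∧ ((¬q → ¬p) → p)   [eliminate →]
≡ (¬p ∨ ¬¬q ∨ ¬p) ∧ ((¬q → ¬p) → p)   [eliminate →]
≡ (¬p ∨ ¬¬q ∨ ¬p) ∧ (¬(¬q → ¬p) ∨ p)   [eliminate →]
≡ (¬p ∨ ¬¬q ∨ ¬p) ∧ (¬(¬¬q ∨ ¬p) ∨ p)   [eliminate →]
≡ (¬p ∨ q ∨ ¬p) ∧ (¬(¬¬q ∨ ¬p) ∨ p)   [double negation]
≡ (¬p ∨ q ∨ ¬p) ∧ ((¬¬¬q ∧ ¬¬p) ∨ p)   [De Morgan]
≡ (¬p ∨ q ∨ ¬p) ∧ ((¬q ∧ ¬¬p) ∨ p)   [double negation]
≡ (¬p ∨ q ∨ ¬p) ∧ ((¬q ∧ p) ∨ p)   [double negation]
≡ (¬p ∧ ¬q ∧ p) ∨ (¬p ∧ p) ∨ (q ∧ ¬q ∧ p) ∨ (q ∧ p) ∨ (¬p ∧ ¬q ∧ p) ∨ (¬p ∧ p)   [distribute ∧ over ∨]
≡ q ∧ p   [simplify]

q ∧ p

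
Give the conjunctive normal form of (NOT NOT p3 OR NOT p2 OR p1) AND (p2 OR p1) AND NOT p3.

(NOT NOT p3 OR NOT p2 OR p1) AND (p2 OR p1) AND NOT p3
≡ (p3 OR NOT p2 OR p1) AND (p2 OR p1) AND NOT p3   — double negation

(p3 OR NOT p2 OR p1) AND (p2 OR p1) AND NOT p3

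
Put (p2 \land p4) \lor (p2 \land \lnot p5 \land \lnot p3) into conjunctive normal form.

p2 \land (p4 \lor \lnot p5) \land (p4 \lor \lnot p3)

(p2 \land p4) \lor (p2 \land \lnot p5 \land \lnot p3)
≡ (p2 \lor p2) \land (p2 \lor \lnot p5) \land (p2 \lor \lnot p3) \land (p4 \lor p2) \land (p4 \lor \lnot p5) \land (p4 \lor \lnot p3)   (distribute \lor over \land)
≡ p2 \land (p4 \lor \lnot p5) \land (p4 \lor \lnot p3)   (simplify)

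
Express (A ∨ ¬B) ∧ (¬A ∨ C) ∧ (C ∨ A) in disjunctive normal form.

(A ∧ C) ∨ (¬B ∧ C)

(A ∨ ¬B) ∧ (¬A ∨ C) ∧ (C ∨ A)
≡ (A ∧ ¬A ∧ C) ∨ (A ∧ ¬A ∧ A) ∨ (A ∧ C ∧ C) ∨ (A ∧ C ∧ A) ∨ (¬B ∧ ¬A ∧ C) ∨ (¬B ∧ ¬A ∧ A) ∨ (¬B ∧ C ∧ C) ∨ (¬B ∧ C ∧ A)   [distribute ∧ over ∨]
≡ (A ∧ C) ∨ (¬B ∧ C)   [simplify]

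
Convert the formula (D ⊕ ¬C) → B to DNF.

(D ⊕ ¬C) → B
≡ ¬(D ⊕ ¬C) ∨ B
≡ ¬((D ∧ ¬¬C) ∨ (¬D ∧ ¬C)) ∨ B
≡ (¬(D ∧ ¬¬C) ∧ ¬(¬D ∧ ¬C)) ∨ B
≡ ((¬D ∨ ¬¬¬C) ∧ ¬(¬D ∧ ¬C)) ∨ B
≡ ((¬D ∨ ¬C) ∧ ¬(¬D ∧ ¬C)) ∨ B
≡ ((¬D ∨ ¬C) ∧ (¬¬D ∨ ¬¬C)) ∨ B
≡ ((¬D ∨ ¬C) ∧ (D ∨ ¬¬C)) ∨ B
≡ ((¬D ∨ ¬C) ∧ (D ∨ C)) ∨ B
≡ (¬D ∧ D) ∨ (¬D ∧ C) ∨ (¬C ∧ D) ∨ (¬C ∧ C) ∨ B
≡ (¬D ∧ C) ∨ (¬C ∧ D) ∨ B

(¬D ∧ C) ∨ (¬C ∧ D) ∨ B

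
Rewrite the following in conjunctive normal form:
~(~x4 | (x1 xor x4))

~(~x4 | (x1 xor x4))
⇔ ~(~x4 | ((x1 | x4) & ~(x1 & x4)))
⇔ ~~x4 & ~((x1 | x4) & ~(x1 & x4))
⇔ x4 & ~((x1 | x4) & ~(x1 & x4))
⇔ x4 & (~(x1 | x4) | ~~(x1 & x4))
⇔ x4 & ((~x1 & ~x4) | ~~(x1 & x4))
⇔ x4 & ((~x1 & ~x4) | (x1 & x4))
⇔ x4 & (~x1 | x1) & (~x1 | x4) & (~x4 | x1) & (~x4 | x4)
⇔ x4 & (~x4 | x1)

x4 & (~x4 | x1)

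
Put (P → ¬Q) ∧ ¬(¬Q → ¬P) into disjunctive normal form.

¬Q ∧ P

(P → ¬Q) ∧ ¬(¬Q → ¬P)
≡ (¬P ∨ ¬Q) ∧ ¬(¬Q → ¬P)   (eliminate →)
≡ (¬P ∨ ¬Q) ∧ ¬(¬¬Q ∨ ¬P)   (eliminate →)
≡ (¬P ∨ ¬Q) ∧ ¬¬¬Q ∧ ¬¬P   (De Morgan)
≡ (¬P ∨ ¬Q) ∧ ¬Q ∧ ¬¬P   (double negation)
≡ (¬P ∨ ¬Q) ∧ ¬Q ∧ P   (double negation)
≡ ¬P ∧ ¬Q ∧ P ∨ ¬Q ∧ ¬Q ∧ P   (distribute ∧ over ∨)
≡ ¬Q ∧ P   (simplify)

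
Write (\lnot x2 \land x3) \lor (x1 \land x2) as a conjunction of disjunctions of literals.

(\lnot x2 \lor x1) \land (x3 \lor x1) \land (x3 \lor x2)

(\lnot x2 \land x3) \lor (x1 \land x2)
= (\lnot x2 \lor x1) \land (\lnot x2 \lor x2) \land (x3 \lor x1) \land (x3 \lor x2)   — distribute \lor over \land
= (\lnot x2 \lor x1) \land (x3 \lor x1) \land (x3 \lor x2)   — simplify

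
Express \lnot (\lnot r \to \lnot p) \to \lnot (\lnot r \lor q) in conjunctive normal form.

r \lor \lnot p

\lnot (\lnot r \to \lnot p) \to \lnot (\lnot r \lor q)
⇔ \lnot \lnot (\lnot r \to \lnot p) \lor \lnot (\lnot r \lor q)   (eliminate \to)
⇔ \lnot \lnot (\lnot \lnot r \lor \lnot p) \lor \lnot (\lnot r \lor q)   (eliminate \to)
⇔ \lnot \lnot r \lor \lnot p \lor \lnot (\lnot r \lor q)   (double negation)
⇔ r \lor \lnot p \lor \lnot (\lnot r \lor q)   (double negation)
⇔ r \lor \lnot p \lor (\lnot \lnot r \land \lnot q)   (De Morgan)
⇔ r \lor \lnot p \lor (r \land \lnot q)   (double negation)
⇔ (r \lor \lnot p \lor r) \land (r \lor \lnot p \lor \lnot q)   (distribute \lor over \land)
⇔ r \lor \lnot p   (simplify)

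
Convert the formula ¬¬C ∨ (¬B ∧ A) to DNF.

C ∨ (¬B ∧ A)

¬¬C ∨ (¬B ∧ A)
= C ∨ (¬B ∧ A)   [double negation]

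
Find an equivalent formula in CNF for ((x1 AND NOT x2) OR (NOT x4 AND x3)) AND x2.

(x1 OR NOT x4) AND (x1 OR x3) AND (NOT x2 OR NOT x4) AND (NOT x2 OR x3) AND x2

((x1 AND NOT x2) OR (NOT x4 AND x3)) AND x2
= (x1 OR NOT x4) AND (x1 OR x3) AND (NOT x2 OR NOT x4) AND (NOT x2 OR x3) AND x2   [distribute OR over AND]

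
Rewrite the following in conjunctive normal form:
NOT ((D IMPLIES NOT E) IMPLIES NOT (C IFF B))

(NOT D OR NOT E) AND (NOT C OR B) AND (NOT B OR C)

NOT ((D IMPLIES NOT E) IMPLIES NOT (C IFF B))
⇔ NOT (NOT (D IMPLIES NOT E) OR NOT (C IFF B))   [eliminate IMPLIES]
⇔ NOT (NOT (NOT D OR NOT E) OR NOT (C IFF B))   [eliminate IMPLIES]
⇔ NOT (NOT (NOT D OR NOT E) OR NOT ((C IMPLIES B) AND (B IMPLIES C)))   [eliminate IFF]
⇔ NOT (NOT (NOT D OR NOT E) OR NOT ((NOT C OR B) AND (B IMPLIES C)))   [eliminate IMPLIES]
⇔ NOT (NOT (NOT D OR NOT E) OR NOT ((NOT C OR B) AND (NOT B OR C)))   [eliminate IMPLIES]
⇔ NOT NOT (NOT D OR NOT E) AND NOT NOT ((NOT C OR B) AND (NOT B OR C))   [De Morgan]
⇔ (NOT D OR NOT E) AND NOT NOT ((NOT C OR B) AND (NOT B OR C))   [double negation]
⇔ (NOT D OR NOT E) AND (NOT C OR B) AND (NOT B OR C)   [double negation]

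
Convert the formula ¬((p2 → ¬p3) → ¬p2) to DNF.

¬((p2 → ¬p3) → ¬p2)
= ¬(¬(p2 → ¬p3) ∨ ¬p2)   [eliminate →]
= ¬(¬(¬p2 ∨ ¬p3) ∨ ¬p2)   [eliminate →]
= ¬¬(¬p2 ∨ ¬p3) ∧ ¬¬p2   [De Morgan]
= (¬p2 ∨ ¬p3) ∧ ¬¬p2   [double negation]
= (¬p2 ∨ ¬p3) ∧ p2   [double negation]
= (¬p2 ∧ p2) ∨ (¬p3 ∧ p2)   [distribute ∧ over ∨]
= ¬p3 ∧ p2   [simplify]

¬p3 ∧ p2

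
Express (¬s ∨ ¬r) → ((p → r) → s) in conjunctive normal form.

(s ∨ p) ∧ (s ∨ ¬r)

(¬s ∨ ¬r) → ((p → r) → s)
≡ ¬(¬s ∨ ¬r) ∨ ((p → r) → s)   [eliminate →]
≡ ¬(¬s ∨ ¬r) ∨ ¬(p → r) ∨ s   [eliminate →]
≡ ¬(¬s ∨ ¬r) ∨ ¬(¬p ∨ r) ∨ s   [eliminate →]
≡ (¬¬s ∧ ¬¬r) ∨ ¬(¬p ∨ r) ∨ s   [De Morgan]
≡ (s ∧ ¬¬r) ∨ ¬(¬p ∨ r) ∨ s   [double negation]
≡ (s ∧ r) ∨ ¬(¬p ∨ r) ∨ s   [double negation]
≡ (s ∧ r) ∨ (¬¬p ∧ ¬r) ∨ s   [De Morgan]
≡ (s ∧ r) ∨ (p ∧ ¬r) ∨ s   [double negation]
≡ (s ∨ p ∨ s) ∧ (s ∨ ¬r ∨ s) ∧ (r ∨ p ∨ s) ∧ (r ∨ ¬r ∨ s)   [distribute ∨ over ∧]
≡ (s ∨ p) ∧ (s ∨ ¬r)   [simplify]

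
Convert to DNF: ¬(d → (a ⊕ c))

¬(d → (a ⊕ c))
= ¬(¬d ∨ (a ⊕ c))   — eliminate →
= ¬(¬d ∨ (a ∧ ¬c) ∨ (¬a ∧ c))   — expand ⊕
= ¬¬d ∧ ¬(a ∧ ¬c) ∧ ¬(¬a ∧ c)   — De Morgan
= d ∧ ¬(a ∧ ¬c) ∧ ¬(¬a ∧ c)   — double negation
= d ∧ (¬a ∨ ¬¬c) ∧ ¬(¬a ∧ c)   — De Morgan
= d ∧ (¬a ∨ c) ∧ ¬(¬a ∧ c)   — double negation
= d ∧ (¬a ∨ c) ∧ (¬¬a ∨ ¬c)   — De Morgan
= d ∧ (¬a ∨ c) ∧ (a ∨ ¬c)   — double negation
= (d ∧ ¬a ∧ a) ∨ (d ∧ ¬a ∧ ¬c) ∨ (d ∧ c ∧ a) ∨ (d ∧ c ∧ ¬c)   — distribute ∧ over ∨
= (d ∧ ¬a ∧ ¬c) ∨ (d ∧ c ∧ a)   — simplify

(d ∧ ¬a ∧ ¬c) ∨ (d ∧ c ∧ a)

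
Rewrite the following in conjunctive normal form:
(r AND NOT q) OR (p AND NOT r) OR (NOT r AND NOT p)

NOT q OR NOT r

(r AND NOT q) OR (p AND NOT r) OR (NOT r AND NOT p)
≡ (r OR p OR NOT r) AND (r OR p OR NOT p) AND (r OR NOT r OR NOT r) AND (r OR NOT r OR NOT p) AND (NOT q OR p OR NOT r) AND (NOT q OR p OR NOT p) AND (NOT q OR NOT r OR NOT r) AND (NOT q OR NOT r OR NOT p)
≡ NOT q OR NOT r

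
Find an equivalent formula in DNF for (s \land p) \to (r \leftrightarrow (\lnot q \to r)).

\lnot s \lor \lnot p \lor (\lnot r \land \lnot q) \lor r

(s \land p) \to (r \leftrightarrow (\lnot q \to r))
≡ \lnot (s \land p) \lor (r \leftrightarrow (\lnot q \to r))
≡ \lnot (s \land p) \lor ((r \to (\lnot q \to r)) \land ((\lnot q \to r) \to r))
≡ \lnot (s \land p) \lor ((\lnot r \lor (\lnot q \to r)) \land ((\lnot q \to r) \to r))
≡ \lnot (s \land p) \lor ((\lnot r \lor \lnot \lnot q \lor r) \land ((\lnot q \to r) \to r))
≡ \lnot (s \land p) \lor ((\lnot r \lor \lnot \lnot q \lor r) \land (\lnot (\lnot q \to r) \lor r))
≡ \lnot (s \land p) \lor ((\lnot r \lor \lnot \lnot q \lor r) \land (\lnot (\lnot \lnot q \lor r) \lor r))
≡ \lnot s \lor \lnot p \lor ((\lnot r \lor \lnot \lnot q \lor r) \land (\lnot (\lnot \lnot q \lor r) \lor r))
≡ \lnot s \lor \lnot p \lor ((\lnot r \lor q \lor r) \land (\lnot (\lnot \lnot q \lor r) \lor r))
≡ \lnot s \lor \lnot p \lor ((\lnot r \lor q \lor r) \land ((\lnot \lnot \lnot q \land \lnot r) \lor r))
≡ \lnot s \lor \lnot p \lor ((\lnot r \lor q \lor r) \land ((\lnot q \land \lnot r) \lor r))
≡ \lnot s \lor \lnot p \lor (\lnot r \land \lnot q \land \lnot r) \lor (\lnot r \land r) \lor (q \land \lnot q \land \lnot r) \lor (q \land r) \lor (r \land \lnot q \land \lnot r) \lor (r \land r)
≡ \lnot s \lor \lnot p \lor (\lnot r \land \lnot q) \lor r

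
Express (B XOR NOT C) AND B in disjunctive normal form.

B AND C

(B XOR NOT C) AND B
= ((B AND NOT NOT C) OR (NOT B AND NOT C)) AND B   [expand XOR]
= ((B AND C) OR (NOT B AND NOT C)) AND B   [double negation]
= (B AND C AND B) OR (NOT B AND NOT C AND B)   [distribute AND over OR]
= B AND C   [simplify]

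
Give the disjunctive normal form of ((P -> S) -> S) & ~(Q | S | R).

P & ~S & ~Q & ~R

((P -> S) -> S) & ~(Q | S | R)
≡ (~(P -> S) | S) & ~(Q | S | R)   [eliminate ->]
≡ (~(~P | S) | S) & ~(Q | S | R)   [eliminate ->]
≡ ((~~P & ~S) | S) & ~(Q | S | R)   [De Morgan]
≡ ((P & ~S) | S) & ~(Q | S | R)   [double negation]
≡ ((P & ~S) | S) & ~Q & ~S & ~R   [De Morgan]
≡ (P & ~S & ~Q & ~S & ~R) | (S & ~Q & ~S & ~R)   [distribute & over |]
≡ P & ~S & ~Q & ~R   [simplify]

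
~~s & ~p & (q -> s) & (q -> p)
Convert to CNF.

~~s & ~p & (q -> s) & (q -> p)
≡ ~~s & ~p & (~q | s) & (q -> p)   [eliminate ->]
≡ ~~s & ~p & (~q | s) & (~q | p)   [eliminate ->]
≡ s & ~p & (~q | s) & (~q | p)   [double negation]
≡ s & ~p & (~q | p)   [simplify]

s & ~p & (~q | p)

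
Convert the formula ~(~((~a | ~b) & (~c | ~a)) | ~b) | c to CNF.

(~a | ~b | c) & (b | c)

~(~((~a | ~b) & (~c | ~a)) | ~b) | c
≡ (~~((~a | ~b) & (~c | ~a)) & ~~b) | c   (De Morgan)
≡ ((~a | ~b) & (~c | ~a) & ~~b) | c   (double negation)
≡ ((~a | ~b) & (~c | ~a) & b) | c   (double negation)
≡ (~a | ~b | c) & (~c | ~a | c) & (b | c)   (distribute | over &)
≡ (~a | ~b | c) & (b | c)   (simplify)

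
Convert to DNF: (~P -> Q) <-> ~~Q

(~P & ~Q) | Q

(~P -> Q) <-> ~~Q
= ((~P -> Q) -> ~~Q) & (~~Q -> (~P -> Q))   — eliminate <->
= (~(~P -> Q) | ~~Q) & (~~Q -> (~P -> Q))   — eliminate ->
= (~(~~P | Q) | ~~Q) & (~~Q -> (~P -> Q))   — eliminate ->
= (~(~~P | Q) | ~~Q) & (~~~Q | (~P -> Q))   — eliminate ->
= (~(~~P | Q) | ~~Q) & (~~~Q | ~~P | Q)   — eliminate ->
= ((~~~P & ~Q) | ~~Q) & (~~~Q | ~~P | Q)   — De Morgan
= ((~P & ~Q) | ~~Q) & (~~~Q | ~~P | Q)   — double negation
= ((~P & ~Q) | Q) & (~~~Q | ~~P | Q)   — double negation
= ((~P & ~Q) | Q) & (~Q | ~~P | Q)   — double negation
= ((~P & ~Q) | Q) & (~Q | P | Q)   — double negation
= (~P & ~Q & ~Q) | (~P & ~Q & P) | (~P & ~Q & Q) | (Q & ~Q) | (Q & P) | (Q & Q)   — distribute & over |
= (~P & ~Q) | Q   — simplify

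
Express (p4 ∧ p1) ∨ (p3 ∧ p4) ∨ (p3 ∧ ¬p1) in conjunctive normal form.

(p4 ∧ p1) ∨ (p3 ∧ p4) ∨ (p3 ∧ ¬p1)
⇔ (p4 ∨ p3 ∨ p3) ∧ (p4 ∨ p3 ∨ ¬p1) ∧ (p4 ∨ p4 ∨ p3) ∧ (p4 ∨ p4 ∨ ¬p1) ∧ (p1 ∨ p3 ∨ p3) ∧ (p1 ∨ p3 ∨ ¬p1) ∧ (p1 ∨ p4 ∨ p3) ∧ (p1 ∨ p4 ∨ ¬p1)   (distribute ∨ over ∧)
⇔ (p4 ∨ p3) ∧ (p4 ∨ ¬p1) ∧ (p1 ∨ p3)   (simplify)

(p4 ∨ p3) ∧ (p4 ∨ ¬p1) ∧ (p1 ∨ p3)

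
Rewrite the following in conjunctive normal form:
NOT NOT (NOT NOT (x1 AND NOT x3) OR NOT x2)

NOT NOT (NOT NOT (x1 AND NOT x3) OR NOT x2)
≡ NOT NOT (x1 AND NOT x3) OR NOT x2   [double negation]
≡ (x1 AND NOT x3) OR NOT x2   [double negation]
≡ (x1 OR NOT x2) AND (NOT x3 OR NOT x2)   [distribute OR over AND]

(x1 OR NOT x2) AND (NOT x3 OR NOT x2)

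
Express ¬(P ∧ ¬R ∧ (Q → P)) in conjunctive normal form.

¬P ∨ R

¬(P ∧ ¬R ∧ (Q → P))
≡ ¬(P ∧ ¬R ∧ (¬Q ∨ P))   [eliminate →]
≡ ¬P ∨ ¬¬R ∨ ¬(¬Q ∨ P)   [De Morgan]
≡ ¬P ∨ R ∨ ¬(¬Q ∨ P)   [double negation]
≡ ¬P ∨ R ∨ ¬¬Q ∧ ¬P   [De Morgan]
≡ ¬P ∨ R ∨ Q ∧ ¬P   [double negation]
≡ (¬P ∨ R ∨ Q) ∧ (¬P ∨ R ∨ ¬P)   [distribute ∨ over ∧]
≡ ¬P ∨ R   [simplify]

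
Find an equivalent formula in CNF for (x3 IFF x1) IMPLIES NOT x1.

NOT x1 OR NOT x3

(x3 IFF x1) IMPLIES NOT x1
⇔ NOT (x3 IFF x1) OR NOT x1   [eliminate IMPLIES]
⇔ NOT ((x3 IMPLIES x1) AND (x1 IMPLIES x3)) OR NOT x1   [eliminate IFF]
⇔ NOT ((NOT x3 OR x1) AND (x1 IMPLIES x3)) OR NOT x1   [eliminate IMPLIES]
⇔ NOT ((NOT x3 OR x1) AND (NOT x1 OR x3)) OR NOT x1   [eliminate IMPLIES]
⇔ NOT (NOT x3 OR x1) OR NOT (NOT x1 OR x3) OR NOT x1   [De Morgan]
⇔ (NOT NOT x3 AND NOT x1) OR NOT (NOT x1 OR x3) OR NOT x1   [De Morgan]
⇔ (x3 AND NOT x1) OR NOT (NOT x1 OR x3) OR NOT x1   [double negation]
⇔ (x3 AND NOT x1) OR (NOT NOT x1 AND NOT x3) OR NOT x1   [De Morgan]
⇔ (x3 AND NOT x1) OR (x1 AND NOT x3) OR NOT x1   [double negation]
⇔ (x3 OR x1 OR NOT x1) AND (x3 OR NOT x3 OR NOT x1) AND (NOT x1 OR x1 OR NOT x1) AND (NOT x1 OR NOT x3 OR NOT x1)   [distribute OR over AND]
⇔ NOT x1 OR NOT x3   [simplify]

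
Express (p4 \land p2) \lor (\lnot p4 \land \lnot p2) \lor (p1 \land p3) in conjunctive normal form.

(p4 \land p2) \lor (\lnot p4 \land \lnot p2) \lor (p1 \land p3)
= (p4 \lor \lnot p4 \lor p1) \land (p4 \lor \lnot p4 \lor p3) \land (p4 \lor \lnot p2 \lor p1) \land (p4 \lor \lnot p2 \lor p3) \land (p2 \lor \lnot p4 \lor p1) \land (p2 \lor \lnot p4 \lor p3) \land (p2 \lor \lnot p2 \lor p1) \land (p2 \lor \lnot p2 \lor p3)   [distribute \lor over \land]
= (p4 \lor \lnot p2 \lor p1) \land (p4 \lor \lnot p2 \lor p3) \land (p2 \lor \lnot p4 \lor p1) \land (p2 \lor \lnot p4 \lor p3)   [simplify]

(p4 \lor \lnot p2 \lor p1) \land (p4 \lor \lnot p2 \lor p3) \land (p2 \lor \lnot p4 \lor p1) \land (p2 \lor \lnot p4 \lor p3)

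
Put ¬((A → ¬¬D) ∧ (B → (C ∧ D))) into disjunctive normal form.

¬((A → ¬¬D) ∧ (B → (C ∧ D)))
≡ ¬((¬A ∨ ¬¬D) ∧ (B → (C ∧ D)))   (eliminate →)
≡ ¬((¬A ∨ ¬¬D) ∧ (¬B ∨ (C ∧ D)))   (eliminate →)
≡ ¬(¬A ∨ ¬¬D) ∨ ¬(¬B ∨ (C ∧ D))   (De Morgan)
≡ (¬¬A ∧ ¬¬¬D) ∨ ¬(¬B ∨ (C ∧ D))   (De Morgan)
≡ (A ∧ ¬¬¬D) ∨ ¬(¬B ∨ (C ∧ D))   (double negation)
≡ (A ∧ ¬D) ∨ ¬(¬B ∨ (C ∧ D))   (double negation)
≡ (A ∧ ¬D) ∨ (¬¬B ∧ ¬(C ∧ D))   (De Morgan)
≡ (A ∧ ¬D) ∨ (B ∧ ¬(C ∧ D))   (double negation)
≡ (A ∧ ¬D) ∨ (B ∧ (¬C ∨ ¬D))   (De Morgan)
≡ (A ∧ ¬D) ∨ (B ∧ ¬C) ∨ (B ∧ ¬D)   (distribute ∧ over ∨)

(A ∧ ¬D) ∨ (B ∧ ¬C) ∨ (B ∧ ¬D)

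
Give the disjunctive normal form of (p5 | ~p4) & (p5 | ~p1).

p5 | (~p4 & ~p1)

(p5 | ~p4) & (p5 | ~p1)
= (p5 & p5) | (p5 & ~p1) | (~p4 & p5) | (~p4 & ~p1)   — distribute & over |
= p5 | (~p4 & ~p1)   — simplify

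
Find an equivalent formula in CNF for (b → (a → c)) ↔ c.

(b ∨ c) ∧ (a ∨ c)

(b → (a → c)) ↔ c
≡ ((b → (a → c)) → c) ∧ (c → (b → (a → c)))   — eliminate ↔
≡ (¬(b → (a → c)) ∨ c) ∧ (c → (b → (a → c)))   — eliminate →
≡ (¬(¬b ∨ (a → c)) ∨ c) ∧ (c → (b → (a → c)))   — eliminate →
≡ (¬(¬b ∨ ¬a ∨ c) ∨ c) ∧ (c → (b → (a → c)))   — eliminate →
≡ (¬(¬b ∨ ¬a ∨ c) ∨ c) ∧ (¬c ∨ (b → (a → c)))   — eliminate →
≡ (¬(¬b ∨ ¬a ∨ c) ∨ c) ∧ (¬c ∨ ¬b ∨ (a → c))   — eliminate →
≡ (¬(¬b ∨ ¬a ∨ c) ∨ c) ∧ (¬c ∨ ¬b ∨ ¬a ∨ c)   — eliminate →
≡ ((¬¬b ∧ ¬¬a ∧ ¬c) ∨ c) ∧ (¬c ∨ ¬b ∨ ¬a ∨ c)   — De Morgan
≡ ((b ∧ ¬¬a ∧ ¬c) ∨ c) ∧ (¬c ∨ ¬b ∨ ¬a ∨ c)   — double negation
≡ ((b ∧ a ∧ ¬c) ∨ c) ∧ (¬c ∨ ¬b ∨ ¬a ∨ c)   — double negation
≡ (b ∨ c) ∧ (a ∨ c) ∧ (¬c ∨ c) ∧ (¬c ∨ ¬b ∨ ¬a ∨ c)   — distribute ∨ over ∧
≡ (b ∨ c) ∧ (a ∨ c)   — simplify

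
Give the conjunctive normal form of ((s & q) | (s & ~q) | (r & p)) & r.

(s | p) & r

((s & q) | (s & ~q) | (r & p)) & r
≡ (s | s | r) & (s | s | p) & (s | ~q | r) & (s | ~q | p) & (q | s | r) & (q | s | p) & (q | ~q | r) & (q | ~q | p) & r
≡ (s | p) & r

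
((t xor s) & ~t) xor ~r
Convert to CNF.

((t xor s) & ~t) xor ~r
= (((t xor s) & ~t) | ~r) & ~((t xor s) & ~t & ~r)   [expand xor]
= (((t | s) & ~(t & s) & ~t) | ~r) & ~((t xor s) & ~t & ~r)   [expand xor]
= (((t | s) & ~(t & s) & ~t) | ~r) & ~((t | s) & ~(t & s) & ~t & ~r)   [expand xor]
= (((t | s) & (~t | ~s) & ~t) | ~r) & ~((t | s) & ~(t & s) & ~t & ~r)   [De Morgan]
= (((t | s) & (~t | ~s) & ~t) | ~r) & (~(t | s) | ~~(t & s) | ~~t | ~~r)   [De Morgan]
= (((t | s) & (~t | ~s) & ~t) | ~r) & ((~t & ~s) | ~~(t & s) | ~~t | ~~r)   [De Morgan]
= (((t | s) & (~t | ~s) & ~t) | ~r) & ((~t & ~s) | (t & s) | ~~t | ~~r)   [double negation]
= (((t | s) & (~t | ~s) & ~t) | ~r) & ((~t & ~s) | (t & s) | t | ~~r)   [double negation]
= (((t | s) & (~t | ~s) & ~t) | ~r) & ((~t & ~s) | (t & s) | t | r)   [double negation]
= (t | s | ~r) & (~t | ~s | ~r) & (~t | ~r) & (~t | t | t | r) & (~t | s | t | r) & (~s | t | t | r) & (~s | s | t | r)   [distribute | over &]
= (t | s | ~r) & (~t | ~r) & (~s | t | r)   [simplify]

(t | s | ~r) & (~t | ~r) & (~s | t | r)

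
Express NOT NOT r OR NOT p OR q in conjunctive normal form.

r OR NOT p OR q

NOT NOT r OR NOT p OR q
≡ r OR NOT p OR q   [double negation]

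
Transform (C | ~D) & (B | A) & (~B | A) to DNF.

(C | ~D) & (B | A) & (~B | A)
≡ (C & B & ~B) | (C & B & A) | (C & A & ~B) | (C & A & A) | (~D & B & ~B) | (~D & B & A) | (~D & A & ~B) | (~D & A & A)   [distribute & over |]
≡ (C & A) | (~D & A)   [simplify]

(C & A) | (~D & A)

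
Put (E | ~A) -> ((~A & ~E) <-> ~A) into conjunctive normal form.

~E | A

(E | ~A) -> ((~A & ~E) <-> ~A)
= ~(E | ~A) | ((~A & ~E) <-> ~A)   [eliminate ->]
= ~(E | ~A) | (((~A & ~E) -> ~A) & (~A -> (~A & ~E)))   [eliminate <->]
= ~(E | ~A) | ((~(~A & ~E) | ~A) & (~A -> (~A & ~E)))   [eliminate ->]
= ~(E | ~A) | ((~(~A & ~E) | ~A) & (~~A | (~A & ~E)))   [eliminate ->]
= (~E & ~~A) | ((~(~A & ~E) | ~A) & (~~A | (~A & ~E)))   [De Morgan]
= (~E & A) | ((~(~A & ~E) | ~A) & (~~A | (~A & ~E)))   [double negation]
= (~E & A) | ((~~A | ~~E | ~A) & (~~A | (~A & ~E)))   [De Morgan]
= (~E & A) | ((A | ~~E | ~A) & (~~A | (~A & ~E)))   [double negation]
= (~E & A) | ((A | E | ~A) & (~~A | (~A & ~E)))   [double negation]
= (~E & A) | ((A | E | ~A) & (A | (~A & ~E)))   [double negation]
= (~E | A | E | ~A) & (~E | A | ~A) & (~E | A | ~E) & (A | A | E | ~A) & (A | A | ~A) & (A | A | ~E)   [distribute | over &]
= ~E | A   [simplify]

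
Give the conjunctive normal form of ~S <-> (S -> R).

~S <-> (S -> R)
⇔ (~S -> (S -> R)) & ((S -> R) -> ~S)   — eliminate <->
⇔ (~~S | (S -> R)) & ((S -> R) -> ~S)   — eliminate ->
⇔ (~~S | ~S | R) & ((S -> R) -> ~S)   — eliminate ->
⇔ (~~S | ~S | R) & (~(S -> R) | ~S)   — eliminate ->
⇔ (~~S | ~S | R) & (~(~S | R) | ~S)   — eliminate ->
⇔ (S | ~S | R) & (~(~S | R) | ~S)   — double negation
⇔ (S | ~S | R) & ((~~S & ~R) | ~S)   — De Morgan
⇔ (S | ~S | R) & ((S & ~R) | ~S)   — double negation
⇔ (S | ~S | R) & (S | ~S) & (~R | ~S)   — distribute | over &
⇔ ~R | ~S   — simplify

~R | ~S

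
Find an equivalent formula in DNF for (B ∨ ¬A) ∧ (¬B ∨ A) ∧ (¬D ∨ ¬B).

(B ∨ ¬A) ∧ (¬B ∨ A) ∧ (¬D ∨ ¬B)
= (B ∧ ¬B ∧ ¬D) ∨ (B ∧ ¬B ∧ ¬B) ∨ (B ∧ A ∧ ¬D) ∨ (B ∧ A ∧ ¬B) ∨ (¬A ∧ ¬B ∧ ¬D) ∨ (¬A ∧ ¬B ∧ ¬B) ∨ (¬A ∧ A ∧ ¬D) ∨ (¬A ∧ A ∧ ¬B)
= (B ∧ A ∧ ¬D) ∨ (¬A ∧ ¬B)

(B ∧ A ∧ ¬D) ∨ (¬A ∧ ¬B)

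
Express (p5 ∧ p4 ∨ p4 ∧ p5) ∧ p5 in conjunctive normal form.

p5 ∧ p4

(p5 ∧ p4 ∨ p4 ∧ p5) ∧ p5
= (p5 ∨ p4) ∧ (p5 ∨ p5) ∧ (p4 ∨ p4) ∧ (p4 ∨ p5) ∧ p5   — distribute ∨ over ∧
= p5 ∧ p4   — simplify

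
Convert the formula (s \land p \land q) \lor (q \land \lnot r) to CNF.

(s \land p \land q) \lor (q \land \lnot r)
= (s \lor q) \land (s \lor \lnot r) \land (p \lor q) \land (p \lor \lnot r) \land (q \lor q) \land (q \lor \lnot r)   [distribute \lor over \land]
= (s \lor \lnot r) \land (p \lor \lnot r) \land q   [simplify]

(s \lor \lnot r) \land (p \lor \lnot r) \land q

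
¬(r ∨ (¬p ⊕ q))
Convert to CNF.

¬r ∧ (p ∨ q) ∧ (¬q ∨ ¬p)

¬(r ∨ (¬p ⊕ q))
⇔ ¬(r ∨ (¬p ∨ q) ∧ ¬(¬p ∧ q))   — expand ⊕
⇔ ¬r ∧ ¬((¬p ∨ q) ∧ ¬(¬p ∧ q))   — De Morgan
⇔ ¬r ∧ (¬(¬p ∨ q) ∨ ¬¬(¬p ∧ q))   — De Morgan
⇔ ¬r ∧ (¬¬p ∧ ¬q ∨ ¬¬(¬p ∧ q))   — De Morgan
⇔ ¬r ∧ (p ∧ ¬q ∨ ¬¬(¬p ∧ q))   — double negation
⇔ ¬r ∧ (p ∧ ¬q ∨ ¬p ∧ q)   — double negation
⇔ ¬r ∧ (p ∨ ¬p) ∧ (p ∨ q) ∧ (¬q ∨ ¬p) ∧ (¬q ∨ q)   — distribute ∨ over ∧
⇔ ¬r ∧ (p ∨ q) ∧ (¬q ∨ ¬p)   — simplify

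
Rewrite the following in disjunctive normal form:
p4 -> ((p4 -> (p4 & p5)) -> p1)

~p4 | (p4 & ~p5) | p1

p4 -> ((p4 -> (p4 & p5)) -> p1)
⇔ ~p4 | ((p4 -> (p4 & p5)) -> p1)   [eliminate ->]
⇔ ~p4 | ~(p4 -> (p4 & p5)) | p1   [eliminate ->]
⇔ ~p4 | ~(~p4 | (p4 & p5)) | p1   [eliminate ->]
⇔ ~p4 | (~~p4 & ~(p4 & p5)) | p1   [De Morgan]
⇔ ~p4 | (p4 & ~(p4 & p5)) | p1   [double negation]
⇔ ~p4 | (p4 & (~p4 | ~p5)) | p1   [De Morgan]
⇔ ~p4 | (p4 & ~p4) | (p4 & ~p5) | p1   [distribute & over |]
⇔ ~p4 | (p4 & ~p5) | p1   [simplify]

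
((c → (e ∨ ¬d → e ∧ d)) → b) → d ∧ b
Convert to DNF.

¬c ∧ ¬b ∨ ¬e ∧ d ∧ ¬b ∨ e ∧ d ∧ ¬b ∨ d ∧ b

((c → (e ∨ ¬d → e ∧ d)) → b) → d ∧ b
≡ ¬((c → (e ∨ ¬d → e ∧ d)) → b) ∨ d ∧ b   [eliminate →]
≡ ¬(¬(c → (e ∨ ¬d → e ∧ d)) ∨ b) ∨ d ∧ b   [eliminate →]
≡ ¬(¬(¬c ∨ (e ∨ ¬d → e ∧ d)) ∨ b) ∨ d ∧ b   [eliminate →]
≡ ¬(¬(¬c ∨ ¬(e ∨ ¬d) ∨ e ∧ d) ∨ b) ∨ d ∧ b   [eliminate →]
≡ ¬¬(¬c ∨ ¬(e ∨ ¬d) ∨ e ∧ d) ∧ ¬b ∨ d ∧ b   [De Morgan]
≡ (¬c ∨ ¬(e ∨ ¬d) ∨ e ∧ d) ∧ ¬b ∨ d ∧ b   [double negation]
≡ (¬c ∨ ¬e ∧ ¬¬d ∨ e ∧ d) ∧ ¬b ∨ d ∧ b   [De Morgan]
≡ (¬c ∨ ¬e ∧ d ∨ e ∧ d) ∧ ¬b ∨ d ∧ b   [double negation]
≡ ¬c ∧ ¬b ∨ ¬e ∧ d ∧ ¬b ∨ e ∧ d ∧ ¬b ∨ d ∧ b   [distribute ∧ over ∨]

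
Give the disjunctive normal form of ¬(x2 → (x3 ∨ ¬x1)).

¬(x2 → (x3 ∨ ¬x1))
≡ ¬(¬x2 ∨ x3 ∨ ¬x1)   (eliminate →)
≡ ¬¬x2 ∧ ¬x3 ∧ ¬¬x1   (De Morgan)
≡ x2 ∧ ¬x3 ∧ ¬¬x1   (double negation)
≡ x2 ∧ ¬x3 ∧ x1   (double negation)

x2 ∧ ¬x3 ∧ x1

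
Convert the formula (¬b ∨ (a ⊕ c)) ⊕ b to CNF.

(¬b ∨ (a ⊕ c)) ⊕ b
≡ (¬b ∨ (a ⊕ c) ∨ b) ∧ ¬((¬b ∨ (a ⊕ c)) ∧ b)   [expand ⊕]
≡ (¬b ∨ ((a ∨ c) ∧ ¬(a ∧ c)) ∨ b) ∧ ¬((¬b ∨ (a ⊕ c)) ∧ b)   [expand ⊕]
≡ (¬b ∨ ((a ∨ c) ∧ ¬(a ∧ c)) ∨ b) ∧ ¬((¬b ∨ ((a ∨ c) ∧ ¬(a ∧ c))) ∧ b)   [expand ⊕]
≡ (¬b ∨ ((a ∨ c) ∧ (¬a ∨ ¬c)) ∨ b) ∧ ¬((¬b ∨ ((a ∨ c) ∧ ¬(a ∧ c))) ∧ b)   [De Morgan]
≡ (¬b ∨ ((a ∨ c) ∧ (¬a ∨ ¬c)) ∨ b) ∧ (¬(¬b ∨ ((a ∨ c) ∧ ¬(a ∧ c))) ∨ ¬b)   [De Morgan]
≡ (¬b ∨ ((a ∨ c) ∧ (¬a ∨ ¬c)) ∨ b) ∧ ((¬¬b ∧ ¬((a ∨ c) ∧ ¬(a ∧ c))) ∨ ¬b)   [De Morgan]
≡ (¬b ∨ ((a ∨ c) ∧ (¬a ∨ ¬c)) ∨ b) ∧ ((b ∧ ¬((a ∨ c) ∧ ¬(a ∧ c))) ∨ ¬b)   [double negation]
≡ (¬b ∨ ((a ∨ c) ∧ (¬a ∨ ¬c)) ∨ b) ∧ ((b ∧ (¬(a ∨ c) ∨ ¬¬(a ∧ c))) ∨ ¬b)   [De Morgan]
≡ (¬b ∨ ((a ∨ c) ∧ (¬a ∨ ¬c)) ∨ b) ∧ ((b ∧ ((¬a ∧ ¬c) ∨ ¬¬(a ∧ c))) ∨ ¬b)   [De Morgan]
≡ (¬b ∨ ((a ∨ c) ∧ (¬a ∨ ¬c)) ∨ b) ∧ ((b ∧ ((¬a ∧ ¬c) ∨ (a ∧ c))) ∨ ¬b)   [double negation]
≡ (¬b ∨ a ∨ c ∨ b) ∧ (¬b ∨ ¬a ∨ ¬c ∨ b) ∧ (b ∨ ¬b) ∧ (¬a ∨ a ∨ ¬b) ∧ (¬a ∨ c ∨ ¬b) ∧ (¬c ∨ a ∨ ¬b) ∧ (¬c ∨ c ∨ ¬b)   [distribute ∨ over ∧]
≡ (¬a ∨ c ∨ ¬b) ∧ (¬c ∨ a ∨ ¬b)   [simplify]

(¬a ∨ c ∨ ¬b) ∧ (¬c ∨ a ∨ ¬b)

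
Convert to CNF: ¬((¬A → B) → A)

¬((¬A → B) → A)
≡ ¬(¬(¬A → B) ∨ A)   (eliminate →)
≡ ¬(¬(¬¬A ∨ B) ∨ A)   (eliminate →)
≡ ¬¬(¬¬A ∨ B) ∧ ¬A   (De Morgan)
≡ (¬¬A ∨ B) ∧ ¬A   (double negation)
≡ (A ∨ B) ∧ ¬A   (double negation)

(A ∨ B) ∧ ¬A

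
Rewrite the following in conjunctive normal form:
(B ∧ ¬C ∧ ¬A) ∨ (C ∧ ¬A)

(B ∧ ¬C ∧ ¬A) ∨ (C ∧ ¬A)
⇔ (B ∨ C) ∧ (B ∨ ¬A) ∧ (¬C ∨ C) ∧ (¬C ∨ ¬A) ∧ (¬A ∨ C) ∧ (¬A ∨ ¬A)
⇔ (B ∨ C) ∧ ¬A

(B ∨ C) ∧ ¬A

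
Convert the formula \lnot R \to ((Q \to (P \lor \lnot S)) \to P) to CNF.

\lnot R \to ((Q \to (P \lor \lnot S)) \to P)
⇔ \lnot \lnot R \lor ((Q \to (P \lor \lnot S)) \to P)   — eliminate \to
⇔ \lnot \lnot R \lor \lnot (Q \to (P \lor \lnot S)) \lor P   — eliminate \to
⇔ \lnot \lnot R \lor \lnot (\lnot Q \lor P \lor \lnot S) \lor P   — eliminate \to
⇔ R \lor \lnot (\lnot Q \lor P \lor \lnot S) \lor P   — double negation
⇔ R \lor (\lnot \lnot Q \land \lnot P \land \lnot \lnot S) \lor P   — De Morgan
⇔ R \lor (Q \land \lnot P \land \lnot \lnot S) \lor P   — double negation
⇔ R \lor (Q \land \lnot P \land S) \lor P   — double negation
⇔ (R \lor Q \lor P) \land (R \lor \lnot P \lor P) \land (R \lor S \lor P)   — distribute \lor over \land
⇔ (R \lor Q \lor P) \land (R \lor S \lor P)   — simplify

(R \lor Q \lor P) \land (R \lor S \lor P)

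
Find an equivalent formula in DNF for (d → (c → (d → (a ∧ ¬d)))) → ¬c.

(d ∧ c) ∨ ¬c

(d → (c → (d → (a ∧ ¬d)))) → ¬c
≡ ¬(d → (c → (d → (a ∧ ¬d)))) ∨ ¬c   — eliminate →
≡ ¬(¬d ∨ (c → (d → (a ∧ ¬d)))) ∨ ¬c   — eliminate →
≡ ¬(¬d ∨ ¬c ∨ (d → (a ∧ ¬d))) ∨ ¬c   — eliminate →
≡ ¬(¬d ∨ ¬c ∨ ¬d ∨ (a ∧ ¬d)) ∨ ¬c   — eliminate →
≡ (¬¬d ∧ ¬¬c ∧ ¬¬d ∧ ¬(a ∧ ¬d)) ∨ ¬c   — De Morgan
≡ (d ∧ ¬¬c ∧ ¬¬d ∧ ¬(a ∧ ¬d)) ∨ ¬c   — double negation
≡ (d ∧ c ∧ ¬¬d ∧ ¬(a ∧ ¬d)) ∨ ¬c   — double negation
≡ (d ∧ c ∧ d ∧ ¬(a ∧ ¬d)) ∨ ¬c   — double negation
≡ (d ∧ c ∧ d ∧ (¬a ∨ ¬¬d)) ∨ ¬c   — De Morgan
≡ (d ∧ c ∧ d ∧ (¬a ∨ d)) ∨ ¬c   — double negation
≡ (d ∧ c ∧ d ∧ ¬a) ∨ (d ∧ c ∧ d ∧ d) ∨ ¬c   — distribute ∧ over ∨
≡ (d ∧ c) ∨ ¬c   — simplify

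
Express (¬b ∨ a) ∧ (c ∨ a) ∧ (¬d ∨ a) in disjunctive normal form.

(¬b ∧ c ∧ ¬d) ∨ a

(¬b ∨ a) ∧ (c ∨ a) ∧ (¬d ∨ a)
⇔ (¬b ∧ c ∧ ¬d) ∨ (¬b ∧ c ∧ a) ∨ (¬b ∧ a ∧ ¬d) ∨ (¬b ∧ a ∧ a) ∨ (a ∧ c ∧ ¬d) ∨ (a ∧ c ∧ a) ∨ (a ∧ a ∧ ¬d) ∨ (a ∧ a ∧ a)   [distribute ∧ over ∨]
⇔ (¬b ∧ c ∧ ¬d) ∨ a   [simplify]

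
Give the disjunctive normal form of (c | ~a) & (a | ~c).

(c | ~a) & (a | ~c)
≡ (c & a) | (c & ~c) | (~a & a) | (~a & ~c)   [distribute & over |]
≡ (c & a) | (~a & ~c)   [simplify]

(c & a) | (~a & ~c)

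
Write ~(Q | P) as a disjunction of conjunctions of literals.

~Q & ~P

~(Q | P)
⇔ ~Q & ~P   [De Morgan]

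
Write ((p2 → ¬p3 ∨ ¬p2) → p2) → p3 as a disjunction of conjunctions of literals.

¬p2 ∨ p3

((p2 → ¬p3 ∨ ¬p2) → p2) → p3
= ¬((p2 → ¬p3 ∨ ¬p2) → p2) ∨ p3
= ¬(¬(p2 → ¬p3 ∨ ¬p2) ∨ p2) ∨ p3
= ¬(¬(¬p2 ∨ ¬p3 ∨ ¬p2) ∨ p2) ∨ p3
= ¬¬(¬p2 ∨ ¬p3 ∨ ¬p2) ∧ ¬p2 ∨ p3
= (¬p2 ∨ ¬p3 ∨ ¬p2) ∧ ¬p2 ∨ p3
= ¬p2 ∧ ¬p2 ∨ ¬p3 ∧ ¬p2 ∨ ¬p2 ∧ ¬p2 ∨ p3
= ¬p2 ∨ p3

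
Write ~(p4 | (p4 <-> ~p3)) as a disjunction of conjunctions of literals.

~(p4 | (p4 <-> ~p3))
≡ ~(p4 | ((p4 -> ~p3) & (~p3 -> p4)))   [eliminate <->]
≡ ~(p4 | ((~p4 | ~p3) & (~p3 -> p4)))   [eliminate ->]
≡ ~(p4 | ((~p4 | ~p3) & (~~p3 | p4)))   [eliminate ->]
≡ ~p4 & ~((~p4 | ~p3) & (~~p3 | p4))   [De Morgan]
≡ ~p4 & (~(~p4 | ~p3) | ~(~~p3 | p4))   [De Morgan]
≡ ~p4 & ((~~p4 & ~~p3) | ~(~~p3 | p4))   [De Morgan]
≡ ~p4 & ((p4 & ~~p3) | ~(~~p3 | p4))   [double negation]
≡ ~p4 & ((p4 & p3) | ~(~~p3 | p4))   [double negation]
≡ ~p4 & ((p4 & p3) | (~~~p3 & ~p4))   [De Morgan]
≡ ~p4 & ((p4 & p3) | (~p3 & ~p4))   [double negation]
≡ (~p4 & p4 & p3) | (~p4 & ~p3 & ~p4)   [distribute & over |]
≡ ~p4 & ~p3   [simplify]

~p4 & ~p3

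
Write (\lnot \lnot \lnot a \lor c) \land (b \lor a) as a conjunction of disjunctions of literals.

(\lnot a \lor c) \land (b \lor a)

(\lnot \lnot \lnot a \lor c) \land (b \lor a)
≡ (\lnot a \lor c) \land (b \lor a)   — double negation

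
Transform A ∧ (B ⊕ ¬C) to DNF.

(A ∧ B ∧ C) ∨ (A ∧ ¬B ∧ ¬C)

A ∧ (B ⊕ ¬C)
≡ A ∧ ((B ∧ ¬¬C) ∨ (¬B ∧ ¬C))   [expand ⊕]
≡ A ∧ ((B ∧ C) ∨ (¬B ∧ ¬C))   [double negation]
≡ (A ∧ B ∧ C) ∨ (A ∧ ¬B ∧ ¬C)   [distribute ∧ over ∨]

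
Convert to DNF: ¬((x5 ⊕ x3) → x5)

¬x5 ∧ x3

¬((x5 ⊕ x3) → x5)
≡ ¬(¬(x5 ⊕ x3) ∨ x5)
≡ ¬(¬((x5 ∧ ¬x3) ∨ (¬x5 ∧ x3)) ∨ x5)
≡ ¬¬((x5 ∧ ¬x3) ∨ (¬x5 ∧ x3)) ∧ ¬x5
≡ ((x5 ∧ ¬x3) ∨ (¬x5 ∧ x3)) ∧ ¬x5
≡ (x5 ∧ ¬x3 ∧ ¬x5) ∨ (¬x5 ∧ x3 ∧ ¬x5)
≡ ¬x5 ∧ x3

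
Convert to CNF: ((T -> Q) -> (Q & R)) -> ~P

(~T | Q | ~P) & (~Q | ~R | ~P)

((T -> Q) -> (Q & R)) -> ~P
≡ ~((T -> Q) -> (Q & R)) | ~P   [eliminate ->]
≡ ~(~(T -> Q) | (Q & R)) | ~P   [eliminate ->]
≡ ~(~(~T | Q) | (Q & R)) | ~P   [eliminate ->]
≡ (~~(~T | Q) & ~(Q & R)) | ~P   [De Morgan]
≡ ((~T | Q) & ~(Q & R)) | ~P   [double negation]
≡ ((~T | Q) & (~Q | ~R)) | ~P   [De Morgan]
≡ (~T | Q | ~P) & (~Q | ~R | ~P)   [distribute | over &]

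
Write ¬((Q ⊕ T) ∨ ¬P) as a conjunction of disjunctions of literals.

(¬Q ∨ T) ∧ (¬T ∨ Q) ∧ P

¬((Q ⊕ T) ∨ ¬P)
= ¬(((Q ∨ T) ∧ ¬(Q ∧ T)) ∨ ¬P)   (expand ⊕)
= ¬((Q ∨ T) ∧ ¬(Q ∧ T)) ∧ ¬¬P   (De Morgan)
= (¬(Q ∨ T) ∨ ¬¬(Q ∧ T)) ∧ ¬¬P   (De Morgan)
= ((¬Q ∧ ¬T) ∨ ¬¬(Q ∧ T)) ∧ ¬¬P   (De Morgan)
= ((¬Q ∧ ¬T) ∨ (Q ∧ T)) ∧ ¬¬P   (double negation)
= ((¬Q ∧ ¬T) ∨ (Q ∧ T)) ∧ P   (double negation)
= (¬Q ∨ Q) ∧ (¬Q ∨ T) ∧ (¬T ∨ Q) ∧ (¬T ∨ T) ∧ P   (distribute ∨ over ∧)
= (¬Q ∨ T) ∧ (¬T ∨ Q) ∧ P   (simplify)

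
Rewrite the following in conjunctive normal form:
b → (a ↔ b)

b → (a ↔ b)
≡ ¬b ∨ (a ↔ b)   — eliminate →
≡ ¬b ∨ ((a → b) ∧ (b → a))   — eliminate ↔
≡ ¬b ∨ ((¬a ∨ b) ∧ (b → a))   — eliminate →
≡ ¬b ∨ ((¬a ∨ b) ∧ (¬b ∨ a))   — eliminate →
≡ (¬b ∨ ¬a ∨ b) ∧ (¬b ∨ ¬b ∨ a)   — distribute ∨ over ∧
≡ ¬b ∨ a   — simplify

¬b ∨ a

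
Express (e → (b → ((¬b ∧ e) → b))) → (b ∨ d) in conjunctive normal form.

(e → (b → ((¬b ∧ e) → b))) → (b ∨ d)
⇔ ¬(e → (b → ((¬b ∧ e) → b))) ∨ b ∨ d   — eliminate →
⇔ ¬(¬e ∨ (b → ((¬b ∧ e) → b))) ∨ b ∨ d   — eliminate →
⇔ ¬(¬e ∨ ¬b ∨ ((¬b ∧ e) → b)) ∨ b ∨ d   — eliminate →
⇔ ¬(¬e ∨ ¬b ∨ ¬(¬b ∧ e) ∨ b) ∨ b ∨ d   — eliminate →
⇔ (¬¬e ∧ ¬¬b ∧ ¬¬(¬b ∧ e) ∧ ¬b) ∨ b ∨ d   — De Morgan
⇔ (e ∧ ¬¬b ∧ ¬¬(¬b ∧ e) ∧ ¬b) ∨ b ∨ d   — double negation
⇔ (e ∧ b ∧ ¬¬(¬b ∧ e) ∧ ¬b) ∨ b ∨ d   — double negation
⇔ (e ∧ b ∧ ¬b ∧ e ∧ ¬b) ∨ b ∨ d   — double negation
⇔ (e ∨ b ∨ d) ∧ (b ∨ b ∨ d) ∧ (¬b ∨ b ∨ d) ∧ (e ∨ b ∨ d) ∧ (¬b ∨ b ∨ d)   — distribute ∨ over ∧
⇔ b ∨ d   — simplify

b ∨ d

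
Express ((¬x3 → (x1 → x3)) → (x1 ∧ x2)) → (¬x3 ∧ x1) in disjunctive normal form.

((¬x3 → (x1 → x3)) → (x1 ∧ x2)) → (¬x3 ∧ x1)
= ¬((¬x3 → (x1 → x3)) → (x1 ∧ x2)) ∨ (¬x3 ∧ x1)
= ¬(¬(¬x3 → (x1 → x3)) ∨ (x1 ∧ x2)) ∨ (¬x3 ∧ x1)
= ¬(¬(¬¬x3 ∨ (x1 → x3)) ∨ (x1 ∧ x2)) ∨ (¬x3 ∧ x1)
= ¬(¬(¬¬x3 ∨ ¬x1 ∨ x3) ∨ (x1 ∧ x2)) ∨ (¬x3 ∧ x1)
= (¬¬(¬¬x3 ∨ ¬x1 ∨ x3) ∧ ¬(x1 ∧ x2)) ∨ (¬x3 ∧ x1)
= ((¬¬x3 ∨ ¬x1 ∨ x3) ∧ ¬(x1 ∧ x2)) ∨ (¬x3 ∧ x1)
= ((x3 ∨ ¬x1 ∨ x3) ∧ ¬(x1 ∧ x2)) ∨ (¬x3 ∧ x1)
= ((x3 ∨ ¬x1 ∨ x3) ∧ (¬x1 ∨ ¬x2)) ∨ (¬x3 ∧ x1)
= (x3 ∧ ¬x1) ∨ (x3 ∧ ¬x2) ∨ (¬x1 ∧ ¬x1) ∨ (¬x1 ∧ ¬x2) ∨ (x3 ∧ ¬x1) ∨ (x3 ∧ ¬x2) ∨ (¬x3 ∧ x1)
= (x3 ∧ ¬x2) ∨ ¬x1 ∨ (¬x3 ∧ x1)

(x3 ∧ ¬x2) ∨ ¬x1 ∨ (¬x3 ∧ x1)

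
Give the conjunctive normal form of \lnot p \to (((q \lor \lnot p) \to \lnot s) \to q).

p \lor s \lor q

\lnot p \to (((q \lor \lnot p) \to \lnot s) \to q)
⇔ \lnot \lnot p \lor (((q \lor \lnot p) \to \lnot s) \to q)
⇔ \lnot \lnot p \lor \lnot ((q \lor \lnot p) \to \lnot s) \lor q
⇔ \lnot \lnot p \lor \lnot (\lnot (q \lor \lnot p) \lor \lnot s) \lor q
⇔ p \lor \lnot (\lnot (q \lor \lnot p) \lor \lnot s) \lor q
⇔ p \lor (\lnot \lnot (q \lor \lnot p) \land \lnot \lnot s) \lor q
⇔ p \lor ((q \lor \lnot p) \land \lnot \lnot s) \lor q
⇔ p \lor ((q \lor \lnot p) \land s) \lor q
⇔ (p \lor q \lor \lnot p \lor q) \land (p \lor s \lor q)
⇔ p \lor s \lor q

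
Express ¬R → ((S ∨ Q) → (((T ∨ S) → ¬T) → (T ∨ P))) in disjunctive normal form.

R ∨ (¬S ∧ ¬Q) ∨ T ∨ P

¬R → ((S ∨ Q) → (((T ∨ S) → ¬T) → (T ∨ P)))
= ¬¬R ∨ ((S ∨ Q) → (((T ∨ S) → ¬T) → (T ∨ P)))   (eliminate →)
= ¬¬R ∨ ¬(S ∨ Q) ∨ (((T ∨ S) → ¬T) → (T ∨ P))   (eliminate →)
= ¬¬R ∨ ¬(S ∨ Q) ∨ ¬((T ∨ S) → ¬T) ∨ T ∨ P   (eliminate →)
= ¬¬R ∨ ¬(S ∨ Q) ∨ ¬(¬(T ∨ S) ∨ ¬T) ∨ T ∨ P   (eliminate →)
= R ∨ ¬(S ∨ Q) ∨ ¬(¬(T ∨ S) ∨ ¬T) ∨ T ∨ P   (double negation)
= R ∨ (¬S ∧ ¬Q) ∨ ¬(¬(T ∨ S) ∨ ¬T) ∨ T ∨ P   (De Morgan)
= R ∨ (¬S ∧ ¬Q) ∨ (¬¬(T ∨ S) ∧ ¬¬T) ∨ T ∨ P   (De Morgan)
= R ∨ (¬S ∧ ¬Q) ∨ ((T ∨ S) ∧ ¬¬T) ∨ T ∨ P   (double negation)
= R ∨ (¬S ∧ ¬Q) ∨ ((T ∨ S) ∧ T) ∨ T ∨ P   (double negation)
= R ∨ (¬S ∧ ¬Q) ∨ (T ∧ T) ∨ (S ∧ T) ∨ T ∨ P   (distribute ∧ over ∨)
= R ∨ (¬S ∧ ¬Q) ∨ T ∨ P   (simplify)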